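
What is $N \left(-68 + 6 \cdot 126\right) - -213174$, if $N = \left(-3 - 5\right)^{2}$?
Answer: $257206$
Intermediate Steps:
$N = 64$ ($N = \left(-8\right)^{2} = 64$)
$N \left(-68 + 6 \cdot 126\right) - -213174 = 64 \left(-68 + 6 \cdot 126\right) - -213174 = 64 \left(-68 + 756\right) + 213174 = 64 \cdot 688 + 213174 = 44032 + 213174 = 257206$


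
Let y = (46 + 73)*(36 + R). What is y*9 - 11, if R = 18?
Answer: 57823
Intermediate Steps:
y = 6426 (y = (46 + 73)*(36 + 18) = 119*54 = 6426)
y*9 - 11 = 6426*9 - 11 = 57834 - 11 = 57823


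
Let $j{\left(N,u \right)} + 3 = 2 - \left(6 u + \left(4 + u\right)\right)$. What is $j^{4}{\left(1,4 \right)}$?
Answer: $1185921$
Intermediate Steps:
$j{\left(N,u \right)} = -5 - 7 u$ ($j{\left(N,u \right)} = -3 - \left(2 + 7 u\right) = -5 - 7 u$)
$j^{4}{\left(1,4 \right)} = \left(-5 - 28\right)^{4} = \left(-33\right)^{4} = 1185921$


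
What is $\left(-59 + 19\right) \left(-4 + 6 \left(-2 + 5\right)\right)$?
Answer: $-560$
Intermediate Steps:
$\left(-59 + 19\right) \left(-4 + 6 \left(-2 + 5\right)\right) = - 40 \left(-4 + 6 \cdot 3\right) = - 40 \left(-4 + 18\right) = \left(-40\right) 14 = -560$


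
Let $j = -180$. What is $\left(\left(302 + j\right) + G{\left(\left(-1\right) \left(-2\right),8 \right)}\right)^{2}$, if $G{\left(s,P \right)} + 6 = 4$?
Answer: $14400$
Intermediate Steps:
$G{\left(s,P \right)} = -2$ ($G{\left(s,P \right)} = -6 + 4 = -2$)
$\left(\left(302 + j\right) + G{\left(\left(-1\right) \left(-2\right),8 \right)}\right)^{2} = \left(\left(302 - 180\right) - 2\right)^{2} = \left(122 - 2\right)^{2} = 120^{2} = 14400$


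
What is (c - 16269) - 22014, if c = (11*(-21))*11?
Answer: -40824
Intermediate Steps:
c = -2541 (c = -231*11 = -2541)
(c - 16269) - 22014 = (-2541 - 16269) - 22014 = -18810 - 22014 = -40824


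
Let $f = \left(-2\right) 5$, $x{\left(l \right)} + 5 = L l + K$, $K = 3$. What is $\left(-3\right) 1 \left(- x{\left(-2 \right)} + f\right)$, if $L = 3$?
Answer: $6$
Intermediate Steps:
$x{\left(l \right)} = -2 + 3 l$ ($x{\left(l \right)} = -5 + \left(3 l + 3\right) = -5 + \left(3 + 3 l\right) = -2 + 3 l$)
$f = -10$
$\left(-3\right) 1 \left(- x{\left(-2 \right)} + f\right) = \left(-3\right) 1 \left(- (-2 + 3 \left(-2\right)) - 10\right) = - 3 \left(- (-2 - 6) - 10\right) = - 3 \left(\left(-1\right) \left(-8\right) - 10\right) = - 3 \left(8 - 10\right) = \left(-3\right) \left(-2\right) = 6$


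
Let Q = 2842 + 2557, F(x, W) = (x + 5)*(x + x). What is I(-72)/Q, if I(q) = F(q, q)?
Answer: 9648/5399 ≈ 1.7870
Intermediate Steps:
F(x, W) = 2*x*(5 + x) (F(x, W) = (5 + x)*(2*x) = 2*x*(5 + x))
I(q) = 2*q*(5 + q)
Q = 5399
I(-72)/Q = (2*(-72)*(5 - 72))/5399 = (2*(-72)*(-67))*(1/5399) = 9648*(1/5399) = 9648/5399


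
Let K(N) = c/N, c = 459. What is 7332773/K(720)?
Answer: 586621840/51 ≈ 1.1502e+7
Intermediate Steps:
K(N) = 459/N
7332773/K(720) = 7332773/((459/720)) = 7332773/((459*(1/720))) = 7332773/(51/80) = 7332773*(80/51) = 586621840/51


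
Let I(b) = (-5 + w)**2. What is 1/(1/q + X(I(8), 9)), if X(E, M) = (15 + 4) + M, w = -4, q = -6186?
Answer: 6186/173207 ≈ 0.035715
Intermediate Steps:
I(b) = 81 (I(b) = (-5 - 4)**2 = (-9)**2 = 81)
X(E, M) = 19 + M
1/(1/q + X(I(8), 9)) = 1/(1/(-6186) + (19 + 9)) = 1/(-1/6186 + 28) = 1/(173207/6186) = 6186/173207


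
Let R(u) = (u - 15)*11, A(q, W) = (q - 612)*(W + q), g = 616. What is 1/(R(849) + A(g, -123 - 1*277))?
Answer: 1/10038 ≈ 9.9621e-5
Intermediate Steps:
A(q, W) = (-612 + q)*(W + q)
R(u) = -165 + 11*u (R(u) = (-15 + u)*11 = -165 + 11*u)
1/(R(849) + A(g, -123 - 1*277)) = 1/((-165 + 11*849) + (616**2 - 612*(-123 - 1*277) - 612*616 + (-123 - 1*277)*616)) = 1/((-165 + 9339) + (379456 - 612*(-123 - 277) - 376992 + (-123 - 277)*616)) = 1/(9174 + (379456 - 612*(-400) - 376992 - 400*616)) = 1/(9174 + (379456 + 244800 - 376992 - 246400)) = 1/(9174 + 864) = 1/10038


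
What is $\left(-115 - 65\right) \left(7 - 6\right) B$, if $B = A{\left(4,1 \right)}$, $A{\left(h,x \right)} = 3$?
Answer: $-540$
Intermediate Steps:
$B = 3$
$\left(-115 - 65\right) \left(7 - 6\right) B = \left(-115 - 65\right) \left(7 - 6\right) 3 = - 180 \cdot 1 \cdot 3 = \left(-180\right) 3 = -540$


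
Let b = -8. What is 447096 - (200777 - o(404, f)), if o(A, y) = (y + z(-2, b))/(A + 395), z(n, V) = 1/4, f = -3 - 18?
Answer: 787235441/3196 ≈ 2.4632e+5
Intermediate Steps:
f = -21
z(n, V) = ¼
o(A, y) = (¼ + y)/(395 + A) (o(A, y) = (y + ¼)/(A + 395) = (¼ + y)/(395 + A))
447096 - (200777 - o(404, f)) = 447096 - (200777 - (¼ - 21)/(395 + 404)) = 447096 - (200777 - (-83)/(799*4)) = 447096 - (200777 - 1*(-83/3196)) = 447096 - (200777 + 83/3196) = 447096 - 1*641683375/3196 = 447096 - 641683375/3196 = 787235441/3196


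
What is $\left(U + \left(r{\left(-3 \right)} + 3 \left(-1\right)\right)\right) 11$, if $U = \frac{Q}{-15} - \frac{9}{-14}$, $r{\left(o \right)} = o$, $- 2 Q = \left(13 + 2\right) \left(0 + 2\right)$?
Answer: $- \frac{671}{14} \approx -47.929$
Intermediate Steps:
$Q = -15$ ($Q = - \frac{\left(13 + 2\right) \left(0 + 2\right)}{2} = - \frac{15 \cdot 2}{2} = \left(- \frac{1}{2}\right) 30 = -15$)
$U = \frac{23}{14}$ ($U = - \frac{15}{-15} - \frac{9}{-14} = \left(-15\right) \left(- \frac{1}{15}\right) - - \frac{9}{14} = 1 + \frac{9}{14} = \frac{23}{14} \approx 1.6429$)
$\left(U + \left(r{\left(-3 \right)} + 3 \left(-1\right)\right)\right) 11 = \left(\frac{23}{14} + \left(-3 + 3 \left(-1\right)\right)\right) 11 = \left(\frac{23}{14} - 6\right) 11 = \left(- \frac{61}{14}\right) 11 = - \frac{671}{14}$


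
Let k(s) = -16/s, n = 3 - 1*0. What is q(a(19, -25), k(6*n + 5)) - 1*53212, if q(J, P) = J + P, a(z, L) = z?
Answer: -1223455/23 ≈ -53194.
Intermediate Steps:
n = 3 (n = 3 + 0 = 3)
q(a(19, -25), k(6*n + 5)) - 1*53212 = (19 - 16/(6*3 + 5)) - 1*53212 = (19 - 16/(18 + 5)) - 53212 = (19 - 16/23) - 53212 = 421/23 - 53212 = -1223455/23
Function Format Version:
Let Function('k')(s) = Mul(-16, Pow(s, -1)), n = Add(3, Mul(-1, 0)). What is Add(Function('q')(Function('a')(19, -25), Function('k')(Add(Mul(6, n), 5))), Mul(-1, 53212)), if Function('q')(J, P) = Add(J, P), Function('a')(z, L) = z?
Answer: Rational(-1223455, 23) ≈ -53194.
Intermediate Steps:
n = 3 (n = Add(3, 0) = 3)
Add(Function('q')(Function('a')(19, -25), Function('k')(Add(Mul(6, n), 5))), Mul(-1, 53212)) = Add(Add(19, Mul(-16, Pow(Add(Mul(6, 3), 5), -1))), Mul(-1, 53212)) = Add(Add(19, Mul(-16, Pow(Add(18, 5), -1))), -53212) = Add(Add(19, Mul(-16, Pow(23, -1))), -53212) = Add(Add(19, Mul(-16, Rational(1, 23))), -53212) = Add(Add(19, Rational(-16, 23)), -53212) = Add(Rational(421, 23), -53212) = Rational(-1223455, 23)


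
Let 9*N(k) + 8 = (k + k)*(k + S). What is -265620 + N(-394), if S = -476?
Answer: -1705028/9 ≈ -1.8945e+5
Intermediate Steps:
N(k) = -8/9 + 2*k*(-476 + k)/9 (N(k) = -8/9 + ((k + k)*(k - 476))/9 = -8/9 + ((2*k)*(-476 + k))/9 = -8/9 + (2*k*(-476 + k))/9 = -8/9 + 2*k*(-476 + k)/9)
-265620 + N(-394) = -265620 + (-8/9 - 952/9*(-394) + (2/9)*(-394)²) = -265620 + (-8/9 + 375088/9 + (2/9)*155236) = -265620 + (-8/9 + 375088/9 + 310472/9) = -265620 + 685552/9 = -1705028/9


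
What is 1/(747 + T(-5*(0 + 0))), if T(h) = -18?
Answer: 1/729 ≈ 0.0013717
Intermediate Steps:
1/(747 + T(-5*(0 + 0))) = 1/(747 - 18) = 1/729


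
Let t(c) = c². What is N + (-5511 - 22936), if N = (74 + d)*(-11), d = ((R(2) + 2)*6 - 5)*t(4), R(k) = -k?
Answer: -28381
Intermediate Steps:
d = -80 (d = ((-1*2 + 2)*6 - 5)*4² = ((-2 + 2)*6 - 5)*16 = (0*6 - 5)*16 = (0 - 5)*16 = -5*16 = -80)
N = 66 (N = (74 - 80)*(-11) = -6*(-11) = 66)
N + (-5511 - 22936) = 66 + (-5511 - 22936) = 66 - 28447 = -28381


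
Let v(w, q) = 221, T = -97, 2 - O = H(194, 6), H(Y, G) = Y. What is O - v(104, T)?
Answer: -413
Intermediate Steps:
O = -192 (O = 2 - 1*194 = 2 - 194 = -192)
O - v(104, T) = -192 - 1*221 = -192 - 221 = -413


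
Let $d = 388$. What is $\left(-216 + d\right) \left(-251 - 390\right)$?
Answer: $-110252$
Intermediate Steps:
$\left(-216 + d\right) \left(-251 - 390\right) = \left(-216 + 388\right) \left(-251 - 390\right) = 172 \left(-641\right) = -110252$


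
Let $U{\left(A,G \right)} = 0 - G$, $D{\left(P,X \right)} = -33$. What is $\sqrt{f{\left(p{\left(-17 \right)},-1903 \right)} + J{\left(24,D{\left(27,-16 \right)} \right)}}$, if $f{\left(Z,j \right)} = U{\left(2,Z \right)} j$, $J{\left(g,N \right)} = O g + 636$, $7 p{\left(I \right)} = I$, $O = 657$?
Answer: $\frac{\sqrt{577339}}{7} \approx 108.55$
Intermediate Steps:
$p{\left(I \right)} = \frac{I}{7}$
$U{\left(A,G \right)} = - G$
$J{\left(g,N \right)} = 636 + 657 g$ ($J{\left(g,N \right)} = 657 g + 636 = 636 + 657 g$)
$f{\left(Z,j \right)} = - Z j$
$\sqrt{f{\left(p{\left(-17 \right)},-1903 \right)} + J{\left(24,D{\left(27,-16 \right)} \right)}} = \sqrt{\left(-1\right) \frac{1}{7} \left(-17\right) \left(-1903\right) + \left(636 + 657 \cdot 24\right)} = \sqrt{\left(-1\right) \left(- \frac{17}{7}\right) \left(-1903\right) + \left(636 + 15768\right)} = \sqrt{- \frac{32351}{7} + 16404} = \sqrt{\frac{82477}{7}} = \frac{\sqrt{577339}}{7}$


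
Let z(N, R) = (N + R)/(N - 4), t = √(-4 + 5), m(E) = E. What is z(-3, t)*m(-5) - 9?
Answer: -73/7 ≈ -10.429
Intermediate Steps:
t = 1 (t = √1 = 1)
z(N, R) = (N + R)/(-4 + N)
z(-3, t)*m(-5) - 9 = ((-3 + 1)/(-4 - 3))*(-5) - 9 = (-2/(-7))*(-5) - 9 = -⅐*(-2)*(-5) - 9 = (2/7)*(-5) - 9 = -10/7 - 9 = -73/7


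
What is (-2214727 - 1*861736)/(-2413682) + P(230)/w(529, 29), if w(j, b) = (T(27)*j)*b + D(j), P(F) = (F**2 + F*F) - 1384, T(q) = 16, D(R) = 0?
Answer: 62947707615/37028295562 ≈ 1.7000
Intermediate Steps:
P(F) = -1384 + 2*F**2 (P(F) = (F**2 + F**2) - 1384 = 2*F**2 - 1384 = -1384 + 2*F**2)
w(j, b) = 16*b*j (w(j, b) = (16*j)*b + 0 = 16*b*j + 0 = 16*b*j)
(-2214727 - 1*861736)/(-2413682) + P(230)/w(529, 29) = (-2214727 - 1*861736)/(-2413682) + (-1384 + 2*230**2)/((16*29*529)) = (-2214727 - 861736)*(-1/2413682) + (-1384 + 2*52900)/245456 = -3076463*(-1/2413682) + (-1384 + 105800)*(1/245456) = 3076463/2413682 + 104416*(1/245456) = 3076463/2413682 + 6526/15341 = 62947707615/37028295562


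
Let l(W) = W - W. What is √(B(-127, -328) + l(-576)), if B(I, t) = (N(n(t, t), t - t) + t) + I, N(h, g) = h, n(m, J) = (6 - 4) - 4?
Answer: I*√457 ≈ 21.378*I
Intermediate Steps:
n(m, J) = -2 (n(m, J) = 2 - 4 = -2)
B(I, t) = -2 + I + t (B(I, t) = (-2 + t) + I = -2 + I + t)
l(W) = 0
√(B(-127, -328) + l(-576)) = √((-2 - 127 - 328) + 0) = √(-457 + 0) = √(-457) = I*√457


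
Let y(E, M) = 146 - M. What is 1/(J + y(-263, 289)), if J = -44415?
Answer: -1/44558 ≈ -2.2443e-5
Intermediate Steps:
1/(J + y(-263, 289)) = 1/(-44415 + (146 - 1*289)) = 1/(-44415 + (146 - 289)) = 1/(-44415 - 143) = 1/(-44558) = -1/44558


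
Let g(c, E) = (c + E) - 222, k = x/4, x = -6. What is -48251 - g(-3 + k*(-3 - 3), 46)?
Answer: -48081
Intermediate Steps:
k = -3/2 (k = -6/4 = -6*1/4 = -3/2 ≈ -1.5000)
g(c, E) = -222 + E + c (g(c, E) = (E + c) - 222 = -222 + E + c)
-48251 - g(-3 + k*(-3 - 3), 46) = -48251 - (-222 + 46 + (-3 - 3*(-3 - 3)/2)) = -48251 - (-222 + 46 + (-3 - 3/2*(-6))) = -48251 - (-222 + 46 + (-3 + 9)) = -48251 - (-222 + 46 + 6) = -48251 - 1*(-170) = -48251 + 170 = -48081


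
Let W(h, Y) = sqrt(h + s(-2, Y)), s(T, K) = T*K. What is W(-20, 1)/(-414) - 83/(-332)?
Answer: 1/4 - I*sqrt(22)/414 ≈ 0.25 - 0.01133*I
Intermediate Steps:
s(T, K) = K*T
W(h, Y) = sqrt(h - 2*Y) (W(h, Y) = sqrt(h + Y*(-2)) = sqrt(h - 2*Y))
W(-20, 1)/(-414) - 83/(-332) = sqrt(-20 - 2*1)/(-414) - 83/(-332) = sqrt(-20 - 2)*(-1/414) - 83*(-1/332) = sqrt(-22)*(-1/414) + 1/4 = (I*sqrt(22))*(-1/414) + 1/4 = -I*sqrt(22)/414 + 1/4 = 1/4 - I*sqrt(22)/414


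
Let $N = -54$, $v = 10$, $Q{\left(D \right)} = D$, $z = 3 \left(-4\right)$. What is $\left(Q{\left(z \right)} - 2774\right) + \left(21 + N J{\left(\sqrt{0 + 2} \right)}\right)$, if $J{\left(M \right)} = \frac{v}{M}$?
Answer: $-2765 - 270 \sqrt{2} \approx -3146.8$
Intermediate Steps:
$z = -12$
$J{\left(M \right)} = \frac{10}{M}$
$\left(Q{\left(z \right)} - 2774\right) + \left(21 + N J{\left(\sqrt{0 + 2} \right)}\right) = \left(-12 - 2774\right) + \left(21 - 54 \frac{10}{\sqrt{0 + 2}}\right) = -2786 + \left(21 - 54 \frac{10}{\sqrt{2}}\right) = -2786 + \left(21 - 54 \cdot 10 \frac{\sqrt{2}}{2}\right) = -2786 + \left(21 - 54 \cdot 5 \sqrt{2}\right) = -2786 + \left(21 - 270 \sqrt{2}\right) = -2765 - 270 \sqrt{2}$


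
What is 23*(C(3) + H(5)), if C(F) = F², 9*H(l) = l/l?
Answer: 1886/9 ≈ 209.56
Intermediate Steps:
H(l) = ⅑ (H(l) = (l/l)/9 = (⅑)*1 = ⅑)
23*(C(3) + H(5)) = 23*(3² + ⅑) = 23*(9 + ⅑) = 23*(82/9) = 1886/9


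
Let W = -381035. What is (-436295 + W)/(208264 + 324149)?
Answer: -817330/532413 ≈ -1.5351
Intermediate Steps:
(-436295 + W)/(208264 + 324149) = (-436295 - 381035)/(208264 + 324149) = -817330/532413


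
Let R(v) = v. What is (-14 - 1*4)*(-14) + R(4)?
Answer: 256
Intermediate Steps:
(-14 - 1*4)*(-14) + R(4) = (-14 - 1*4)*(-14) + 4 = (-14 - 4)*(-14) + 4 = -18*(-14) + 4 = 252 + 4 = 256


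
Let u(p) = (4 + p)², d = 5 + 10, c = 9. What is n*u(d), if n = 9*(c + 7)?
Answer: 51984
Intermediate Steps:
d = 15
n = 144 (n = 9*(9 + 7) = 9*16 = 144)
n*u(d) = 144*(4 + 15)² = 144*19² = 144*361 = 51984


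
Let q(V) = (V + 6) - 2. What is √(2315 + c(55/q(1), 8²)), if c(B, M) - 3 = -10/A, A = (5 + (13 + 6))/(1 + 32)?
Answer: √9217/2 ≈ 48.003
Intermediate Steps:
q(V) = 4 + V (q(V) = (6 + V) - 2 = 4 + V)
A = 8/11 (A = (5 + 19)/33 = 24*(1/33) = 8/11 ≈ 0.72727)
c(B, M) = -43/4 (c(B, M) = 3 - 10/8/11 = 3 - 10*11/8 = 3 - 55/4 = -43/4)
√(2315 + c(55/q(1), 8²)) = √(2315 - 43/4) = √(9217/4) = √9217/2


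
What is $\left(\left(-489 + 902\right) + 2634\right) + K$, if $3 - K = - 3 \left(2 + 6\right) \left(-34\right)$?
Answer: $2234$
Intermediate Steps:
$K = -813$ ($K = 3 - - 3 \left(2 + 6\right) \left(-34\right) = 3 - \left(-3\right) 8 \left(-34\right) = 3 - \left(-24\right) \left(-34\right) = 3 - 816 = -813$)
$\left(\left(-489 + 902\right) + 2634\right) + K = \left(\left(-489 + 902\right) + 2634\right) - 813 = \left(413 + 2634\right) - 813 = 3047 - 813 = 2234$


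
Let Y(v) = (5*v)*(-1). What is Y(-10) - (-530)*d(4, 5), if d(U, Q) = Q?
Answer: 2700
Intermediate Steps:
Y(v) = -5*v
Y(-10) - (-530)*d(4, 5) = -5*(-10) - (-530)*5 = 50 - 1*(-2650) = 50 + 2650 = 2700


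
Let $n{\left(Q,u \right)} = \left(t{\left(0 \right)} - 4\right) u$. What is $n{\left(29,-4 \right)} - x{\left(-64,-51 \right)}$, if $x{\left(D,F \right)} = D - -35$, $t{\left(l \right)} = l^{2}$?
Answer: $45$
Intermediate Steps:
$x{\left(D,F \right)} = 35 + D$ ($x{\left(D,F \right)} = D + 35 = 35 + D$)
$n{\left(Q,u \right)} = - 4 u$ ($n{\left(Q,u \right)} = \left(0^{2} - 4\right) u = \left(0 - 4\right) u = - 4 u$)
$n{\left(29,-4 \right)} - x{\left(-64,-51 \right)} = \left(-4\right) \left(-4\right) - \left(35 - 64\right) = 16 - -29 = 16 + 29 = 45$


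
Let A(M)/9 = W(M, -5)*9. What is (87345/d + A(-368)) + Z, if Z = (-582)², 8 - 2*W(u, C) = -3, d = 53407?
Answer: 36228225663/106814 ≈ 3.3917e+5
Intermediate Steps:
W(u, C) = 11/2 (W(u, C) = 4 - ½*(-3) = 4 + 3/2 = 11/2)
Z = 338724
A(M) = 891/2 (A(M) = 9*((11/2)*9) = 9*(99/2) = 891/2)
(87345/d + A(-368)) + Z = (87345/53407 + 891/2) + 338724 = 47760327/106814 + 338724 = 36228225663/106814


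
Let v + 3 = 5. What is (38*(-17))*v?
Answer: -1292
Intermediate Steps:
v = 2 (v = -3 + 5 = 2)
(38*(-17))*v = (38*(-17))*2 = -646*2 = -1292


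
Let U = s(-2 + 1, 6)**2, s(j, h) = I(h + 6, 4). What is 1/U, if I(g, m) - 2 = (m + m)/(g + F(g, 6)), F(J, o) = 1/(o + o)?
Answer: 21025/148996 ≈ 0.14111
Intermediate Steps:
F(J, o) = 1/(2*o)
I(g, m) = 2 + 2*m/(1/12 + g) (I(g, m) = 2 + (m + m)/(g + (1/2)/6) = 2 + (2*m)/(g + (1/2)*(1/6)) = 2 + (2*m)/(g + 1/12) = 2 + (2*m)/(1/12 + g) = 2 + 2*m/(1/12 + g))
s(j, h) = 2*(121 + 12*h)/(73 + 12*h) (s(j, h) = 2*(1 + 12*(h + 6) + 12*4)/(1 + 12*(h + 6)) = 2*(1 + 12*(6 + h) + 48)/(1 + 12*(6 + h)) = 2*(1 + (72 + 12*h) + 48)/(1 + (72 + 12*h)) = 2*(121 + 12*h)/(73 + 12*h))
U = 148996/21025 (U = (2*(121 + 12*6)/(73 + 12*6))**2 = (2*(121 + 72)/(73 + 72))**2 = (2*193/145)**2 = (2*(1/145)*193)**2 = (386/145)**2 = 148996/21025 ≈ 7.0866)
1/U = 1/(148996/21025) = 21025/148996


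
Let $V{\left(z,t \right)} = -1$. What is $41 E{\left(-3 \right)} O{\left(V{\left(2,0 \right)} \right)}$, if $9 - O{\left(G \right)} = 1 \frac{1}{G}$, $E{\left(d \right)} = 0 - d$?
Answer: $1230$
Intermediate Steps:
$E{\left(d \right)} = - d$
$O{\left(G \right)} = 9 - \frac{1}{G}$ ($O{\left(G \right)} = 9 - 1 \frac{1}{G} = 9 - \frac{1}{G}$)
$41 E{\left(-3 \right)} O{\left(V{\left(2,0 \right)} \right)} = 41 \left(\left(-1\right) \left(-3\right)\right) \left(9 - \frac{1}{-1}\right) = 41 \cdot 3 \left(9 - -1\right) = 123 \left(9 + 1\right) = 123 \cdot 10 = 1230$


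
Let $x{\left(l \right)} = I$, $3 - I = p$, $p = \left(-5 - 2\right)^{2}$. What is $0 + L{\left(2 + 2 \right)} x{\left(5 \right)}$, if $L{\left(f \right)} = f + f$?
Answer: $-368$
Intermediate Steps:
$p = 49$ ($p = \left(-7\right)^{2} = 49$)
$I = -46$ ($I = 3 - 49 = -46$)
$x{\left(l \right)} = -46$
$L{\left(f \right)} = 2 f$
$0 + L{\left(2 + 2 \right)} x{\left(5 \right)} = 0 + 2 \left(2 + 2\right) \left(-46\right) = 0 + 2 \cdot 4 \left(-46\right) = 0 + 8 \left(-46\right) = 0 - 368 = -368$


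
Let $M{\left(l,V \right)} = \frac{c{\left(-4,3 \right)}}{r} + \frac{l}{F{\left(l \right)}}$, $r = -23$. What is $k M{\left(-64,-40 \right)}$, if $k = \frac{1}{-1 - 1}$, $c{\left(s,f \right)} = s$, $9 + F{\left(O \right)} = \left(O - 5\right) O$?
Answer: $- \frac{8078}{101361} \approx -0.079695$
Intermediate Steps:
$F{\left(O \right)} = -9 + O \left(-5 + O\right)$ ($F{\left(O \right)} = -9 + \left(O - 5\right) O = -9 + \left(-5 + O\right) O = -9 + O \left(-5 + O\right)$)
$k = - \frac{1}{2}$ ($k = \frac{1}{-2} = - \frac{1}{2} \approx -0.5$)
$M{\left(l,V \right)} = \frac{4}{23} + \frac{l}{-9 + l^{2} - 5 l}$ ($M{\left(l,V \right)} = - \frac{4}{-23} + \frac{l}{-9 + l^{2} - 5 l} = \left(-4\right) \left(- \frac{1}{23}\right) + \frac{l}{-9 + l^{2} - 5 l} = \frac{4}{23} + \frac{l}{-9 + l^{2} - 5 l}$)
$k M{\left(-64,-40 \right)} = - \frac{\frac{1}{23} \frac{1}{9 - \left(-64\right)^{2} + 5 \left(-64\right)} \left(36 - 4 \left(-64\right)^{2} - -192\right)}{2} = - \frac{\frac{1}{23} \frac{1}{9 - 4096 - 320} \left(36 - 16384 + 192\right)}{2} = - \frac{\frac{1}{23} \frac{1}{-4407} \left(-16156\right)}{2} = - \frac{\frac{1}{23} \left(- \frac{1}{4407}\right) \left(-16156\right)}{2} = \left(- \frac{1}{2}\right) \frac{16156}{101361} = - \frac{8078}{101361}$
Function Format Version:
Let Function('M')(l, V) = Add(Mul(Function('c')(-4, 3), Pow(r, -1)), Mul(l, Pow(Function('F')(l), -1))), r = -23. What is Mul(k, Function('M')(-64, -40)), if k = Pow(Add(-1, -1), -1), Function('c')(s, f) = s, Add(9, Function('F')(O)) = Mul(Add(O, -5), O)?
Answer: Rational(-8078, 101361) ≈ -0.079695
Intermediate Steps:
Function('F')(O) = Add(-9, Mul(O, Add(-5, O))) (Function('F')(O) = Add(-9, Mul(Add(O, -5), O)) = Add(-9, Mul(Add(-5, O), O)) = Add(-9, Mul(O, Add(-5, O))))
k = Rational(-1, 2) (k = Pow(-2, -1) = Rational(-1, 2) ≈ -0.50000)
Function('M')(l, V) = Add(Rational(4, 23), Mul(l, Pow(Add(-9, Pow(l, 2), Mul(-5, l)), -1))) (Function('M')(l, V) = Add(Mul(-4, Pow(-23, -1)), Mul(l, Pow(Add(-9, Pow(l, 2), Mul(-5, l)), -1))) = Add(Mul(-4, Rational(-1, 23)), Mul(l, Pow(Add(-9, Pow(l, 2), Mul(-5, l)), -1))) = Add(Rational(4, 23), Mul(l, Pow(Add(-9, Pow(l, 2), Mul(-5, l)), -1))))
Mul(k, Function('M')(-64, -40)) = Mul(Rational(-1, 2), Mul(Rational(1, 23), Pow(Add(9, Mul(-1, Pow(-64, 2)), Mul(5, -64)), -1), Add(36, Mul(-4, Pow(-64, 2)), Mul(-3, -64)))) = Mul(Rational(-1, 2), Mul(Rational(1, 23), Pow(Add(9, Mul(-1, 4096), -320), -1), Add(36, Mul(-4, 4096), 192))) = Mul(Rational(-1, 2), Mul(Rational(1, 23), Pow(Add(9, -4096, -320), -1), Add(36, -16384, 192))) = Mul(Rational(-1, 2), Mul(Rational(1, 23), Pow(-4407, -1), -16156)) = Mul(Rational(-1, 2), Mul(Rational(1, 23), Rational(-1, 4407), -16156)) = Mul(Rational(-1, 2), Rational(16156, 101361)) = Rational(-8078, 101361)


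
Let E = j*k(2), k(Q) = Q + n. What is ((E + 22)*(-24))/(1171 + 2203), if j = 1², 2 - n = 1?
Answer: -300/1687 ≈ -0.17783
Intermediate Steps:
n = 1 (n = 2 - 1*1 = 2 - 1 = 1)
k(Q) = 1 + Q (k(Q) = Q + 1 = 1 + Q)
j = 1
E = 3 (E = 1*(1 + 2) = 1*3 = 3)
((E + 22)*(-24))/(1171 + 2203) = ((3 + 22)*(-24))/(1171 + 2203) = (25*(-24))/3374 = -600*1/3374 = -300/1687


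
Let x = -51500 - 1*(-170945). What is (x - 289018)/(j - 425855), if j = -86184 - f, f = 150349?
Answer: 169573/662388 ≈ 0.25600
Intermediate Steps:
j = -236533 (j = -86184 - 1*150349 = -86184 - 150349 = -236533)
x = 119445 (x = -51500 + 170945 = 119445)
(x - 289018)/(j - 425855) = (119445 - 289018)/(-236533 - 425855) = -169573/(-662388) = -169573*(-1/662388) = 169573/662388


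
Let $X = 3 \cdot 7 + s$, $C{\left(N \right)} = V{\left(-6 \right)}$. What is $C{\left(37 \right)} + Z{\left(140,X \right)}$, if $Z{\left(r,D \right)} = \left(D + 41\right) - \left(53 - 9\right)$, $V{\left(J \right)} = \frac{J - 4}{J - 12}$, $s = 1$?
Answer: $\frac{176}{9} \approx 19.556$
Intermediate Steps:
$V{\left(J \right)} = \frac{-4 + J}{-12 + J}$
$C{\left(N \right)} = \frac{5}{9}$ ($C{\left(N \right)} = \frac{-4 - 6}{-12 - 6} = \frac{1}{-18} \left(-10\right) = \left(- \frac{1}{18}\right) \left(-10\right) = \frac{5}{9}$)
$X = 22$ ($X = 3 \cdot 7 + 1 = 21 + 1 = 22$)
$Z{\left(r,D \right)} = -3 + D$ ($Z{\left(r,D \right)} = \left(41 + D\right) - \left(53 - 9\right) = \left(41 + D\right) - 44 = -3 + D$)
$C{\left(37 \right)} + Z{\left(140,X \right)} = \frac{5}{9} + \left(-3 + 22\right) = \frac{5}{9} + 19 = \frac{176}{9}$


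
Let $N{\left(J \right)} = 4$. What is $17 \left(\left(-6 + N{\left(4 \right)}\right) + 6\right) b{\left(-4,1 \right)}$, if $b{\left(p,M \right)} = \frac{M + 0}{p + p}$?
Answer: $- \frac{17}{2} \approx -8.5$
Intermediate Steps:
$b{\left(p,M \right)} = \frac{M}{2 p}$
$17 \left(\left(-6 + N{\left(4 \right)}\right) + 6\right) b{\left(-4,1 \right)} = 17 \left(\left(-6 + 4\right) + 6\right) \frac{1}{2} \cdot 1 \frac{1}{-4} = 17 \left(-2 + 6\right) \frac{1}{2} \cdot 1 \left(- \frac{1}{4}\right) = 17 \cdot 4 \left(- \frac{1}{8}\right) = 68 \left(- \frac{1}{8}\right) = - \frac{17}{2}$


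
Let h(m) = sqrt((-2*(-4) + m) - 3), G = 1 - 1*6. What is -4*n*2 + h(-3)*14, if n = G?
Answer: 40 + 14*sqrt(2) ≈ 59.799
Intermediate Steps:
G = -5 (G = 1 - 6 = -5)
n = -5
h(m) = sqrt(5 + m) (h(m) = sqrt((8 + m) - 3) = sqrt(5 + m))
-4*n*2 + h(-3)*14 = -4*(-5)*2 + sqrt(5 - 3)*14 = 20*2 + sqrt(2)*14 = 40 + 14*sqrt(2)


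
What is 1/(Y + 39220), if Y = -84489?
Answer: -1/45269 ≈ -2.2090e-5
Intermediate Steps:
1/(Y + 39220) = 1/(-84489 + 39220) = 1/(-45269) = -1/45269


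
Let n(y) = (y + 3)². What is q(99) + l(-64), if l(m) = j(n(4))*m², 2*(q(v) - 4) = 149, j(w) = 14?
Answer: 114845/2 ≈ 57423.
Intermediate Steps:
n(y) = (3 + y)²
q(v) = 157/2 (q(v) = 4 + (½)*149 = 4 + 149/2 = 157/2)
l(m) = 14*m²
q(99) + l(-64) = 157/2 + 14*(-64)² = 157/2 + 14*4096 = 157/2 + 57344 = 114845/2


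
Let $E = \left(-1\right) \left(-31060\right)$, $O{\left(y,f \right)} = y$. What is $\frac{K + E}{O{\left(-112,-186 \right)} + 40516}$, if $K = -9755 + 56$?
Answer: $\frac{21361}{40404} \approx 0.52869$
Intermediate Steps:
$K = -9699$
$E = 31060$
$\frac{K + E}{O{\left(-112,-186 \right)} + 40516} = \frac{-9699 + 31060}{-112 + 40516} = \frac{21361}{40404}$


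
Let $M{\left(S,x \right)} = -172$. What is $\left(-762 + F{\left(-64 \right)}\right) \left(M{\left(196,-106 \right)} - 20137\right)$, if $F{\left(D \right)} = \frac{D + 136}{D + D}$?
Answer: $\frac{247790109}{16} \approx 1.5487 \cdot 10^{7}$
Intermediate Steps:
$F{\left(D \right)} = \frac{136 + D}{2 D}$
$\left(-762 + F{\left(-64 \right)}\right) \left(M{\left(196,-106 \right)} - 20137\right) = \left(-762 + \frac{136 - 64}{2 \left(-64\right)}\right) \left(-172 - 20137\right) = \left(-762 + \frac{1}{2} \left(- \frac{1}{64}\right) 72\right) \left(-20309\right) = \left(-762 - \frac{9}{16}\right) \left(-20309\right) = \left(- \frac{12201}{16}\right) \left(-20309\right) = \frac{247790109}{16}$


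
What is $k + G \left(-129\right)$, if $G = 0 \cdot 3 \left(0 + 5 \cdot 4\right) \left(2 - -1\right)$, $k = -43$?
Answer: $-43$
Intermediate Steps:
$G = 0$ ($G = 0 \cdot 3 \left(0 + 20\right) \left(2 + 1\right) = 0 \cdot 3 \cdot 20 \cdot 3 = 0 \cdot 60 \cdot 3 = 0 \cdot 3 = 0$)
$k + G \left(-129\right) = -43 + 0 \left(-129\right) = -43 + 0 = -43$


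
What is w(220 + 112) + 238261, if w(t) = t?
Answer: 238593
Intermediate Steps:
w(220 + 112) + 238261 = (220 + 112) + 238261 = 332 + 238261 = 238593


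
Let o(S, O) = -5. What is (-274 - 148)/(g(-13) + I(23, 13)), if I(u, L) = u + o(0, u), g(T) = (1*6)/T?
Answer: -2743/114 ≈ -24.061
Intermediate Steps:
g(T) = 6/T
I(u, L) = -5 + u (I(u, L) = u - 5 = -5 + u)
(-274 - 148)/(g(-13) + I(23, 13)) = (-274 - 148)/(6/(-13) + (-5 + 23)) = -422/(6*(-1/13) + 18) = -422/(-6/13 + 18) = -422/228/13 = -422*13/228 = -2743/114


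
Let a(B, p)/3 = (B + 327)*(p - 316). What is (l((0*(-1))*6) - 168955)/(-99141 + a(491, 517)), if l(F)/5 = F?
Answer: -168955/394113 ≈ -0.42870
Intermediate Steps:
l(F) = 5*F
a(B, p) = 3*(-316 + p)*(327 + B) (a(B, p) = 3*((B + 327)*(p - 316)) = 3*((327 + B)*(-316 + p)) = 3*((-316 + p)*(327 + B)) = 3*(-316 + p)*(327 + B))
(l((0*(-1))*6) - 168955)/(-99141 + a(491, 517)) = (5*((0*(-1))*6) - 168955)/(-99141 + (-309996 - 948*491 + 981*517 + 3*491*517)) = (5*(0*6) - 168955)/(-99141 + (-309996 - 465468 + 507177 + 761541)) = (5*0 - 168955)/(-99141 + 493254) = (0 - 168955)/394113 = -168955*1/394113 = -168955/394113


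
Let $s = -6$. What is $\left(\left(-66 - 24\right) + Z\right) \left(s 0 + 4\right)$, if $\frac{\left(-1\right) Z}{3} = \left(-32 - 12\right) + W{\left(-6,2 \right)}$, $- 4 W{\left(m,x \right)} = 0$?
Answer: $168$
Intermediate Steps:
$W{\left(m,x \right)} = 0$ ($W{\left(m,x \right)} = \left(- \frac{1}{4}\right) 0 = 0$)
$Z = 132$ ($Z = - 3 \left(\left(-32 - 12\right) + 0\right) = - 3 \left(-44 + 0\right) = \left(-3\right) \left(-44\right) = 132$)
$\left(\left(-66 - 24\right) + Z\right) \left(s 0 + 4\right) = \left(\left(-66 - 24\right) + 132\right) \left(\left(-6\right) 0 + 4\right) = \left(\left(-66 - 24\right) + 132\right) \left(0 + 4\right) = \left(-90 + 132\right) 4 = 42 \cdot 4 = 168$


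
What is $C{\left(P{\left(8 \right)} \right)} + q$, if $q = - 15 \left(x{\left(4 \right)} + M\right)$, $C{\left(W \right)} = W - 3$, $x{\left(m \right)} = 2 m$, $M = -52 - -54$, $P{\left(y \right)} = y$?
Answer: $-145$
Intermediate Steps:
$M = 2$ ($M = -52 + 54 = 2$)
$C{\left(W \right)} = -3 + W$ ($C{\left(W \right)} = W - 3 = -3 + W$)
$q = -150$ ($q = - 15 \left(2 \cdot 4 + 2\right) = - 15 \left(8 + 2\right) = \left(-15\right) 10 = -150$)
$C{\left(P{\left(8 \right)} \right)} + q = \left(-3 + 8\right) - 150 = 5 - 150 = -145$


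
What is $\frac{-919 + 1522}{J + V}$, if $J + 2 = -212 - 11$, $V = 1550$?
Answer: $\frac{603}{1325} \approx 0.45509$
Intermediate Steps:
$J = -225$ ($J = -2 - 223 = -225$)
$\frac{-919 + 1522}{J + V} = \frac{-919 + 1522}{-225 + 1550} = \frac{603}{1325}$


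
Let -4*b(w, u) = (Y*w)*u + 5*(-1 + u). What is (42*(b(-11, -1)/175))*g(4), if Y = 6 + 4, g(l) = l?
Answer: -24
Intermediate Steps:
Y = 10
b(w, u) = 5/4 - 5*u/4 - 5*u*w/2 (b(w, u) = -((10*w)*u + 5*(-1 + u))/4 = -(10*u*w + (-5 + 5*u))/4 = -(-5 + 5*u + 10*u*w)/4 = 5/4 - 5*u/4 - 5*u*w/2)
(42*(b(-11, -1)/175))*g(4) = (42*((5/4 - 5/4*(-1) - 5/2*(-1)*(-11))/175))*4 = (42*((5/4 + 5/4 - 55/2)*(1/175)))*4 = (42*(-25*1/175))*4 = (42*(-⅐))*4 = -6*4 = -24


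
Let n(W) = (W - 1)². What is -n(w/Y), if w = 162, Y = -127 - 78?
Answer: -134689/42025 ≈ -3.2050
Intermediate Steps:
Y = -205
n(W) = (-1 + W)²
-n(w/Y) = -(-1 + 162/(-205))² = -(-1 + 162*(-1/205))² = -(-1 - 162/205)² = -(-367/205)² = -1*134689/42025 = -134689/42025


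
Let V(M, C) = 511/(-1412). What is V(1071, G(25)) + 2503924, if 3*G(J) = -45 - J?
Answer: 3535540177/1412 ≈ 2.5039e+6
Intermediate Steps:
G(J) = -15 - J/3 (G(J) = (-45 - J)/3 = -15 - J/3)
V(M, C) = -511/1412 (V(M, C) = 511*(-1/1412) = -511/1412)
V(1071, G(25)) + 2503924 = -511/1412 + 2503924 = 3535540177/1412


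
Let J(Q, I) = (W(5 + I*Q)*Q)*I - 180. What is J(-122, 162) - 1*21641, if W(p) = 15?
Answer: -318281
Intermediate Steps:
J(Q, I) = -180 + 15*I*Q (J(Q, I) = (15*Q)*I - 180 = 15*I*Q - 180 = -180 + 15*I*Q)
J(-122, 162) - 1*21641 = (-180 + 15*162*(-122)) - 1*21641 = (-180 - 296460) - 21641 = -296640 - 21641 = -318281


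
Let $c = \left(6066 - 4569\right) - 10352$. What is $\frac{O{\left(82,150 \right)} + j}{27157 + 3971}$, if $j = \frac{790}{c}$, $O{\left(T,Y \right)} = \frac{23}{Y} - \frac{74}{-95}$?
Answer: $\frac{4255247}{157113910800} \approx 2.7084 \cdot 10^{-5}$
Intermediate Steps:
$O{\left(T,Y \right)} = \frac{74}{95} + \frac{23}{Y}$ ($O{\left(T,Y \right)} = \frac{23}{Y} - - \frac{74}{95} = \frac{23}{Y} + \frac{74}{95} = \frac{74}{95} + \frac{23}{Y}$)
$c = -8855$ ($c = 1497 - 10352 = -8855$)
$j = - \frac{158}{1771}$ ($j = \frac{790}{-8855} = 790 \left(- \frac{1}{8855}\right) = - \frac{158}{1771} \approx -0.089215$)
$\frac{O{\left(82,150 \right)} + j}{27157 + 3971} = \frac{\left(\frac{74}{95} + \frac{23}{150}\right) - \frac{158}{1771}}{27157 + 3971} = \frac{\left(\frac{74}{95} + 23 \cdot \frac{1}{150}\right) - \frac{158}{1771}}{31128} = \left(\left(\frac{74}{95} + \frac{23}{150}\right) - \frac{158}{1771}\right) \frac{1}{31128} = \left(\frac{2657}{2850} - \frac{158}{1771}\right) \frac{1}{31128} = \frac{4255247}{5047350} \cdot \frac{1}{31128} = \frac{4255247}{157113910800}$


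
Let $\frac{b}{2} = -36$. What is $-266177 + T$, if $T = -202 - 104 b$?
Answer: $-258891$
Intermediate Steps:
$b = -72$ ($b = 2 \left(-36\right) = -72$)
$T = 7286$ ($T = -202 - -7488 = -202 + 7488 = 7286$)
$-266177 + T = -266177 + 7286 = -258891$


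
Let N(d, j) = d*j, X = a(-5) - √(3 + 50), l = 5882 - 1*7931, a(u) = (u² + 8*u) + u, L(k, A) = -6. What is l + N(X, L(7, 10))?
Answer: -1929 + 6*√53 ≈ -1885.3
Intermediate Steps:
a(u) = u² + 9*u
l = -2049 (l = 5882 - 7931 = -2049)
X = -20 - √53 (X = -5*(9 - 5) - √(3 + 50) = -5*4 - √53 = -20 - √53 ≈ -27.280)
l + N(X, L(7, 10)) = -2049 + (-20 - √53)*(-6) = -2049 + (120 + 6*√53) = -1929 + 6*√53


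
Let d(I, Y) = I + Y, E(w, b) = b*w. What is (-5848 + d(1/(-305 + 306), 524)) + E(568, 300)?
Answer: 165077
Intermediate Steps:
(-5848 + d(1/(-305 + 306), 524)) + E(568, 300) = (-5848 + (1/(-305 + 306) + 524)) + 300*568 = (-5848 + (1/1 + 524)) + 170400 = (-5848 + (1 + 524)) + 170400 = (-5848 + 525) + 170400 = -5323 + 170400 = 165077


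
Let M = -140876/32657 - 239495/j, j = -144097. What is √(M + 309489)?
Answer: 2*√5928517598474272248691/276810337 ≈ 556.32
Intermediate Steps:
M = -12478620757/4705775729 (M = -140876/32657 - 239495/(-144097) = -140876*1/32657 - 239495*(-1/144097) = -140876/32657 + 239495/144097 = -12478620757/4705775729 ≈ -2.6518)
√(M + 309489) = √(-12478620757/4705775729 + 309489) = √(1456373345971724/4705775729) = 2*√5928517598474272248691/276810337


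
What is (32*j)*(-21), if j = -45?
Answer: 30240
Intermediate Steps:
(32*j)*(-21) = (32*(-45))*(-21) = -1440*(-21) = 30240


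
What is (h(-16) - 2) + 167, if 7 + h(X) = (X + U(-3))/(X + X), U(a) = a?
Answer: 5075/32 ≈ 158.59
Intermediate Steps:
h(X) = -7 + (-3 + X)/(2*X) (h(X) = -7 + (X - 3)/(X + X) = -7 + (-3 + X)/((2*X)) = -7 + (-3 + X)*(1/(2*X)) = -7 + (-3 + X)/(2*X))
(h(-16) - 2) + 167 = ((1/2)*(-3 - 13*(-16))/(-16) - 2) + 167 = ((1/2)*(-1/16)*(-3 + 208) - 2) + 167 = ((1/2)*(-1/16)*205 - 2) + 167 = (-205/32 - 2) + 167 = -269/32 + 167 = 5075/32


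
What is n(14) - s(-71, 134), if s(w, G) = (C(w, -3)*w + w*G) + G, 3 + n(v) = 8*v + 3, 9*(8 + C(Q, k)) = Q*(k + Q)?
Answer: 453350/9 ≈ 50372.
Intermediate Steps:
C(Q, k) = -8 + Q*(Q + k)/9 (C(Q, k) = -8 + (Q*(k + Q))/9 = -8 + (Q*(Q + k))/9 = -8 + Q*(Q + k)/9)
n(v) = 8*v (n(v) = -3 + (8*v + 3) = -3 + (3 + 8*v) = 8*v)
s(w, G) = G + G*w + w*(-8 - w/3 + w**2/9) (s(w, G) = ((-8 + w**2/9 + (1/9)*w*(-3))*w + w*G) + G = ((-8 + w**2/9 - w/3)*w + G*w) + G = ((-8 - w/3 + w**2/9)*w + G*w) + G = (w*(-8 - w/3 + w**2/9) + G*w) + G = (G*w + w*(-8 - w/3 + w**2/9)) + G = G + G*w + w*(-8 - w/3 + w**2/9))
n(14) - s(-71, 134) = 8*14 - (134 + 134*(-71) + (1/9)*(-71)*(-72 + (-71)**2 - 3*(-71))) = 112 - (134 - 9514 + (1/9)*(-71)*(-72 + 5041 + 213)) = 112 - (134 - 9514 + (1/9)*(-71)*5182) = 112 - (134 - 9514 - 367922/9) = 112 - 1*(-452342/9) = 112 + 452342/9 = 453350/9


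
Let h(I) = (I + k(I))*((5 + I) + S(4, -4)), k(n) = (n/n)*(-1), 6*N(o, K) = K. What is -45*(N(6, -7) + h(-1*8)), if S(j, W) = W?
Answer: -5565/2 ≈ -2782.5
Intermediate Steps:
N(o, K) = K/6
k(n) = -1 (k(n) = 1*(-1) = -1)
h(I) = (1 + I)*(-1 + I) (h(I) = (I - 1)*((5 + I) - 4) = (-1 + I)*(1 + I) = (1 + I)*(-1 + I))
-45*(N(6, -7) + h(-1*8)) = -45*((⅙)*(-7) + (-1 + (-1*8)²)) = -45*(-7/6 + (-1 + (-8)²)) = -45*(-7/6 + (-1 + 64)) = -45*(-7/6 + 63) = -45*371/6 = -5565/2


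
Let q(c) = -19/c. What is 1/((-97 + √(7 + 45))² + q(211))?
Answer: 105302293/974472811248 + 4318537*√13/974472811248 ≈ 0.00012404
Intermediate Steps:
1/((-97 + √(7 + 45))² + q(211)) = 1/((-97 + √(7 + 45))² - 19/211) = 1/((-97 + √52)² - 19*1/211) = 1/((-97 + 2*√13)² - 19/211) = 1/(-19/211 + (-97 + 2*√13)²)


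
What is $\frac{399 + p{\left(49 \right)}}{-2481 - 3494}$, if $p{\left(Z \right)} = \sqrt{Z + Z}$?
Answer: $- \frac{399}{5975} - \frac{7 \sqrt{2}}{5975} \approx -0.068435$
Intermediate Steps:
$p{\left(Z \right)} = \sqrt{2} \sqrt{Z}$ ($p{\left(Z \right)} = \sqrt{2 Z} = \sqrt{2} \sqrt{Z}$)
$\frac{399 + p{\left(49 \right)}}{-2481 - 3494} = \frac{399 + \sqrt{2} \sqrt{49}}{-2481 - 3494} = \frac{399 + \sqrt{2} \cdot 7}{-5975} = \left(399 + 7 \sqrt{2}\right) \left(- \frac{1}{5975}\right) = - \frac{399}{5975} - \frac{7 \sqrt{2}}{5975}$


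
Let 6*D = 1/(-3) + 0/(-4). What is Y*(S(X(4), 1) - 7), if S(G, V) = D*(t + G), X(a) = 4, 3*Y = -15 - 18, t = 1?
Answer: 1441/18 ≈ 80.056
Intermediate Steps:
D = -1/18 (D = (1/(-3) + 0/(-4))/6 = (1*(-⅓) + 0*(-¼))/6 = (-⅓ + 0)/6 = (⅙)*(-⅓) = -1/18 ≈ -0.055556)
Y = -11 (Y = (-15 - 18)/3 = (⅓)*(-33) = -11)
S(G, V) = -1/18 - G/18 (S(G, V) = -(1 + G)/18 = -1/18 - G/18)
Y*(S(X(4), 1) - 7) = -11*((-1/18 - 1/18*4) - 7) = -11*((-1/18 - 2/9) - 7) = -11*(-5/18 - 7) = -11*(-131/18) = 1441/18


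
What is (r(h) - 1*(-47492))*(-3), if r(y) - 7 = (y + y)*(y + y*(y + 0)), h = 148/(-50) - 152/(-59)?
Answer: -457281299768499/3209046875 ≈ -1.4250e+5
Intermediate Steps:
h = -566/1475 (h = 148*(-1/50) - 152*(-1/59) = -74/25 + 152/59 = -566/1475 ≈ -0.38373)
r(y) = 7 + 2*y*(y + y²) (r(y) = 7 + (y + y)*(y + y*(y + 0)) = 7 + (2*y)*(y + y*y) = 7 + (2*y)*(y + y²) = 7 + 2*y*(y + y²))
(r(h) - 1*(-47492))*(-3) = ((7 + 2*(-566/1475)² + 2*(-566/1475)³) - 1*(-47492))*(-3) = ((7 + 2*(320356/2175625) + 2*(-181321496/3209046875)) + 47492)*(-3) = ((7 + 640712/2175625 - 362642992/3209046875) + 47492)*(-3) = (23045735333/3209046875 + 47492)*(-3) = (152427099922833/3209046875)*(-3) = -457281299768499/3209046875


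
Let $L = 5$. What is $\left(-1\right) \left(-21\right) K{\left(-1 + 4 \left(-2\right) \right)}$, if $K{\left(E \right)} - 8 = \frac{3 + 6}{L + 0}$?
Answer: $\frac{1029}{5} \approx 205.8$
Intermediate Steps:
$K{\left(E \right)} = \frac{49}{5}$ ($K{\left(E \right)} = 8 + \frac{3 + 6}{5 + 0} = 8 + \frac{9}{5} = \frac{49}{5}$)
$\left(-1\right) \left(-21\right) K{\left(-1 + 4 \left(-2\right) \right)} = \left(-1\right) \left(-21\right) \frac{49}{5} = 21 \cdot \frac{49}{5} = \frac{1029}{5}$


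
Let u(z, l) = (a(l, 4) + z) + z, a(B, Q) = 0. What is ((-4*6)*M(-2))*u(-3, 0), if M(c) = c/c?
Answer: 144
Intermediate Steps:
M(c) = 1
u(z, l) = 2*z (u(z, l) = (0 + z) + z = z + z = 2*z)
((-4*6)*M(-2))*u(-3, 0) = (-4*6*1)*(2*(-3)) = -24*1*(-6) = -24*(-6) = 144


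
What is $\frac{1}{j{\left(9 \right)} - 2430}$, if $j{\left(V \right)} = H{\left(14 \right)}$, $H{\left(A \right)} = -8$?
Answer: $- \frac{1}{2438} \approx -0.00041017$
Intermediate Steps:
$j{\left(V \right)} = -8$
$\frac{1}{j{\left(9 \right)} - 2430} = \frac{1}{-8 - 2430} = \frac{1}{-2438} = - \frac{1}{2438}$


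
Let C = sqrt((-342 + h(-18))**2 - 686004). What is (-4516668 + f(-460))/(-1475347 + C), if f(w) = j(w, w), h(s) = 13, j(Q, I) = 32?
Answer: 1665901343173/544162337043 + 1129159*I*sqrt(577763)/544162337043 ≈ 3.0614 + 0.0015773*I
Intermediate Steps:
f(w) = 32
C = I*sqrt(577763) (C = sqrt((-342 + 13)**2 - 686004) = sqrt((-329)**2 - 686004) = sqrt(108241 - 686004) = sqrt(-577763) = I*sqrt(577763) ≈ 760.11*I)
(-4516668 + f(-460))/(-1475347 + C) = (-4516668 + 32)/(-1475347 + I*sqrt(577763)) = -4516636/(-1475347 + I*sqrt(577763))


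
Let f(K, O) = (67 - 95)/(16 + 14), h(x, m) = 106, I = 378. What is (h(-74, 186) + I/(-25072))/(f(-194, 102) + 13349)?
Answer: 19929405/2509970456 ≈ 0.0079401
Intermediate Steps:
f(K, O) = -14/15 (f(K, O) = -28/30 = -28*1/30 = -14/15)
(h(-74, 186) + I/(-25072))/(f(-194, 102) + 13349) = (106 + 378/(-25072))/(-14/15 + 13349) = (106 + 378*(-1/25072))/(200221/15) = (106 - 189/12536)*(15/200221) = (1328627/12536)*(15/200221) = 19929405/2509970456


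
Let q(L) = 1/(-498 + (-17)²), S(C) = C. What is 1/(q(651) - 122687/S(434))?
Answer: -90706/25642017 ≈ -0.0035374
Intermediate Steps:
q(L) = -1/209 (q(L) = 1/(-498 + 289) = 1/(-209) = -1/209)
1/(q(651) - 122687/S(434)) = 1/(-1/209 - 122687/434) = 1/(-25642017/90706) = -90706/25642017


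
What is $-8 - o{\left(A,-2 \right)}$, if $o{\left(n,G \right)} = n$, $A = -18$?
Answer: $10$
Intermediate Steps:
$-8 - o{\left(A,-2 \right)} = -8 - -18 = -8 + 18 = 10$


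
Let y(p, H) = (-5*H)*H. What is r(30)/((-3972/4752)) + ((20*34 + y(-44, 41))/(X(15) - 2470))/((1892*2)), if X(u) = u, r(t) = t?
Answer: -22071863325/614979464 ≈ -35.890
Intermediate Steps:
y(p, H) = -5*H**2
r(30)/((-3972/4752)) + ((20*34 + y(-44, 41))/(X(15) - 2470))/((1892*2)) = 30/((-3972/4752)) + ((20*34 - 5*41**2)/(15 - 2470))/((1892*2)) = 30/((-3972*1/4752)) + ((680 - 5*1681)/(-2455))/3784 = 30/(-331/396) + ((680 - 8405)*(-1/2455))*(1/3784) = 30*(-396/331) - 7725*(-1/2455)*(1/3784) = -11880/331 + (1545/491)*(1/3784) = -11880/331 + 1545/1857944 = -22071863325/614979464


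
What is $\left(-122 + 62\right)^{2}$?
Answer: $3600$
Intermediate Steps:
$\left(-122 + 62\right)^{2} = \left(-60\right)^{2} = 3600$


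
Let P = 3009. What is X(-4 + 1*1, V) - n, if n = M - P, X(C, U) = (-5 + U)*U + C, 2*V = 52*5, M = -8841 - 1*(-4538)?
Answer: 23559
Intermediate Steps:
M = -4303 (M = -8841 + 4538 = -4303)
V = 130 (V = (52*5)/2 = (1/2)*260 = 130)
X(C, U) = C + U*(-5 + U) (X(C, U) = U*(-5 + U) + C = C + U*(-5 + U))
n = -7312 (n = -4303 - 1*3009 = -4303 - 3009 = -7312)
X(-4 + 1*1, V) - n = ((-4 + 1*1) + 130**2 - 5*130) - 1*(-7312) = ((-4 + 1) + 16900 - 650) + 7312 = (-3 + 16900 - 650) + 7312 = 16247 + 7312 = 23559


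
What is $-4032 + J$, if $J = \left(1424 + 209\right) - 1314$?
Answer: $-3713$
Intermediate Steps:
$J = 319$ ($J = 1633 - 1314 = 319$)
$-4032 + J = -4032 + 319 = -3713$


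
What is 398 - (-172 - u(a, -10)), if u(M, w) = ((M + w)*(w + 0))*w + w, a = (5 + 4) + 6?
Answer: 1060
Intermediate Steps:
a = 15 (a = 9 + 6 = 15)
u(M, w) = w + w²*(M + w) (u(M, w) = ((M + w)*w)*w + w = (w*(M + w))*w + w = w²*(M + w) + w = w + w²*(M + w))
398 - (-172 - u(a, -10)) = 398 - (-172 - (-10)*(1 + (-10)² + 15*(-10))) = 398 - (-172 - (-10)*(1 + 100 - 150)) = 398 - (-172 - (-10)*(-49)) = 398 - (-172 - 1*490) = 398 - (-172 - 490) = 398 - 1*(-662) = 398 + 662 = 1060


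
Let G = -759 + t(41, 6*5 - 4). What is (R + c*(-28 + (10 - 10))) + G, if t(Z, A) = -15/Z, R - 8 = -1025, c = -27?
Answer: -41835/41 ≈ -1020.4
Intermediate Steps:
R = -1017 (R = 8 - 1025 = -1017)
G = -31134/41 (G = -759 - 15/41 = -31134/41 ≈ -759.37)
(R + c*(-28 + (10 - 10))) + G = (-1017 - 27*(-28 + (10 - 10))) - 31134/41 = (-1017 - 27*(-28 + 0)) - 31134/41 = (-1017 - 27*(-28)) - 31134/41 = (-1017 + 756) - 31134/41 = -261 - 31134/41 = -41835/41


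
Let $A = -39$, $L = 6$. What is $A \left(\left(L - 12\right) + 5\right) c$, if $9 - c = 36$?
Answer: $-1053$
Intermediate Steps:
$c = -27$ ($c = 9 - 36 = -27$)
$A \left(\left(L - 12\right) + 5\right) c = - 39 \left(\left(6 - 12\right) + 5\right) \left(-27\right) = - 39 \left(-6 + 5\right) \left(-27\right) = \left(-39\right) \left(-1\right) \left(-27\right) = 39 \left(-27\right) = -1053$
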